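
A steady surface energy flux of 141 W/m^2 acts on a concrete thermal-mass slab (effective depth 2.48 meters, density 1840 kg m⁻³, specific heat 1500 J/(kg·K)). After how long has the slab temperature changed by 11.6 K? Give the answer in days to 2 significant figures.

6.5 days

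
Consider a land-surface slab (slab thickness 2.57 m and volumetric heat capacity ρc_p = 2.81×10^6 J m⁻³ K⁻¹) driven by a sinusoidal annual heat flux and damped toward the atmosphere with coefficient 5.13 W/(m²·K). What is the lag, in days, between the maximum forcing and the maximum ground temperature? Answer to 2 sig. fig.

16 days

Areal heat capacity C = ρc_p × D = 2.81×10^6 × 2.57 = 7.22×10^6 J m⁻² K⁻¹.
ω = 2π / 3.15×10^7 s = 1.99×10^-7 s⁻¹.
Phase lag φ = arctan(Cω/λ) = arctan(1.44/5.13) = 0.273 rad.
Time lag = φ / ω = 0.273 / 1.99×10^-7 = 1.37×10^6 s = 15.9 days.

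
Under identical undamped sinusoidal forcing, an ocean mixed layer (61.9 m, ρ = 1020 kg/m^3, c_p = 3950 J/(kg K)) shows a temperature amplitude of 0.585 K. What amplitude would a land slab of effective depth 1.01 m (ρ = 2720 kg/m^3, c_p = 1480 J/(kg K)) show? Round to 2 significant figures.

36 K

C_ocean = 2.49×10^8 J/(m²·K); C_land = 4.07×10^6 J/(m²·K).
A ∝ 1/C ⇒ A_land = A_ocean × C_ocean/C_land = 0.585 × 61.3 = 35.9 K.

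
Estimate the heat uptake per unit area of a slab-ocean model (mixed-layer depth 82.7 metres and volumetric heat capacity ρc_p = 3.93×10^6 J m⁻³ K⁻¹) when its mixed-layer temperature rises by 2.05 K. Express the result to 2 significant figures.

Areal heat capacity C = ρc_p × D = 3.93×10^6 × 82.7 = 3.25×10^8 J/(m^2 K).
ΔQ = C ΔT = 3.25×10^8 × 2.05 = 6.66×10^8 J/m².

6.7×10^8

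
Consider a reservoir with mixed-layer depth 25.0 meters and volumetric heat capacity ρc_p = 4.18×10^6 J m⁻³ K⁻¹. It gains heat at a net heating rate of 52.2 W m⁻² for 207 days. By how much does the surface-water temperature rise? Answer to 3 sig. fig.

8.93 K

Areal heat capacity C = ρc_p × D = 4.18×10^6 × 25.0 = 1.04×10^8 J/(m^2 K).
Net heat input Q = F Δt = 52.2 × (207 days × 86400 s/day) = 9.34×10^8 J/m².
ΔT = Q / C = 9.34×10^8 / 1.04×10^8 = 8.93 K.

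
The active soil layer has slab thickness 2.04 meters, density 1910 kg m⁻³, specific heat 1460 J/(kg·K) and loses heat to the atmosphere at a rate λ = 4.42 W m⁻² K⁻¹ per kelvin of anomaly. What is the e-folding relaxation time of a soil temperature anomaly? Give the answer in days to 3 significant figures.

Areal heat capacity C = ρ c_p D = 1910 × 1460 × 2.04 = 5.69×10^6 J m⁻² K⁻¹.
Relaxation time τ = C / λ = 5.69×10^6 / 4.42 = 1.29×10^6 s.
In days: 1.29×10^6 s / (86400 s/day) = 14.9 days.

14.9 days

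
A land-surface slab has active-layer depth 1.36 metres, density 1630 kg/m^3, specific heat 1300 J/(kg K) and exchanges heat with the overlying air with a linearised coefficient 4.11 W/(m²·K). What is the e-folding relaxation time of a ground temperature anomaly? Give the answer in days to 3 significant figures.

Areal heat capacity C = ρ c_p D = 1630 × 1300 × 1.36 = 2.88×10^6 J m⁻² K⁻¹.
Relaxation time τ = C / λ = 2.88×10^6 / 4.11 = 7.01×10^5 s.
In days: 7.01×10^5 s / (86400 s/day) = 8.12 days.

8.12 days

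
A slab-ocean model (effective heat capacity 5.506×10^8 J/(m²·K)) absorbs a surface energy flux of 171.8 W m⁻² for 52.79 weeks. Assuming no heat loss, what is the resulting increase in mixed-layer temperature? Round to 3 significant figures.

Areal heat capacity C = 5.506×10^8 J/(m²·K) (given).
Net heat input Q = F Δt = 171.8 × (52.79 weeks × 6.048×10^5 s/week) = 5.49×10^9 J/m².
ΔT = Q / C = 5.49×10^9 / 5.51×10^8 = 9.96 K.

9.96 K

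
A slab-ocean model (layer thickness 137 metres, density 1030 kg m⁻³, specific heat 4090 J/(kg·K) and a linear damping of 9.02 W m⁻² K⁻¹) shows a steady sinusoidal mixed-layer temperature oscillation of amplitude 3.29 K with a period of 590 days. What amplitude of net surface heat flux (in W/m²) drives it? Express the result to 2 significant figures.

Areal heat capacity C = ρ c_p D = 1030 × 4090 × 137 = 5.77×10^8 J/(m²·K).
ω = 2π / 5.10×10^7 s = 1.23×10^-7 s⁻¹.
√((Cω)² + λ²) = √((71.1)² + 9.02²) = 71.7 W/(m²·K).
F₀ = A × √((Cω)²+λ²) = 3.29 × 71.7 = 236 W/m².

240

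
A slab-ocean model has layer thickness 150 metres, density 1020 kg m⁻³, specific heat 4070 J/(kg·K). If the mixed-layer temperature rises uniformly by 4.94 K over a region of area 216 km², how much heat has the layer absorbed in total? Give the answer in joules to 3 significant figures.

Areal heat capacity C = ρ c_p D = 1020 × 4070 × 150 = 6.23×10^8 J/(m^2 K).
Heat per unit area: q = C ΔT = 6.23×10^8 × 4.94 = 3.08×10^9 J/m².
Total heat: Q = q × A = 3.08×10^9 × (216 × 10⁶ m²) = 6.64×10^17 J.

6.64×10^17 J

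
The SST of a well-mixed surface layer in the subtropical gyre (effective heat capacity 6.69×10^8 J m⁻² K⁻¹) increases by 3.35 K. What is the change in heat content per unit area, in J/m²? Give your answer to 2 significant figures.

2.2×10^9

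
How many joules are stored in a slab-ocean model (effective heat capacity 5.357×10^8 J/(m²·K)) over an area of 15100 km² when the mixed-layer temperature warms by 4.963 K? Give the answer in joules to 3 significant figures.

Areal heat capacity C = 5.357×10^8 J/(m²·K) (given).
Heat per unit area: q = C ΔT = 5.36×10^8 × 4.963 = 2.66×10^9 J/m².
Total heat: Q = q × A = 2.66×10^9 × (15100 × 10⁶ m²) = 4.01×10^19 J.

4.01×10^19 J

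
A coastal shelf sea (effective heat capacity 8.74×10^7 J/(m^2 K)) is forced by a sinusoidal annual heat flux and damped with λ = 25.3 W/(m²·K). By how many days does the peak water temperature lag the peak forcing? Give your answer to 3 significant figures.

35.0 days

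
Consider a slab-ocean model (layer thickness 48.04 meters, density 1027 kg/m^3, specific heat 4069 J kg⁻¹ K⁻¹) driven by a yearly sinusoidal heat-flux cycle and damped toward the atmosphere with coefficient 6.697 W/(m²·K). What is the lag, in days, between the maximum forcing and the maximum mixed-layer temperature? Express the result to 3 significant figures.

81.6 days

Areal heat capacity C = ρ c_p D = 1027 × 4069 × 48.04 = 2.01×10^8 J m⁻² K⁻¹.
ω = 2π / 3.15×10^7 s = 1.99×10^-7 s⁻¹.
Phase lag φ = arctan(Cω/λ) = arctan(40.0/6.697) = 1.40 rad.
Time lag = φ / ω = 1.40 / 1.99×10^-7 = 7.05×10^6 s = 81.6 days.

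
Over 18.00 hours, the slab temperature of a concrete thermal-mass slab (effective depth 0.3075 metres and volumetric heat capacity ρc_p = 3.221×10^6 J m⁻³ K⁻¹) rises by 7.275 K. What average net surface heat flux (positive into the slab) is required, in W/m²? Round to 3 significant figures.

111

Areal heat capacity C = ρc_p × D = 3.221×10^6 × 0.3075 = 9.90×10^5 J/(m^2 K).
Required heat per unit area: Q = C ΔT = 9.90×10^5 × 7.275 = 7.21×10^6 J/m².
Flux F = Q / Δt = 7.21×10^6 / 64800 s = 111 W/m².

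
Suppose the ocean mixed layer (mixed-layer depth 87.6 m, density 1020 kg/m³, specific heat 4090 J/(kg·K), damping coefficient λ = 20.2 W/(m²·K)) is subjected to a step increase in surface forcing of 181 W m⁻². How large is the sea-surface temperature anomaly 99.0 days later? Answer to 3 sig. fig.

Areal heat capacity C = ρ c_p D = 1020 × 4090 × 87.6 = 3.65×10^8 J m⁻² K⁻¹.
τ = C / λ = 3.65×10^8 / 20.2 = 1.81×10^7 s.
Equilibrium anomaly ΔT_eq = F / λ = 181 / 20.2 = 8.96 K.
t = 99.0 days = 8.55×10^6 s, so t/τ = 0.473.
ΔT(t) = ΔT_eq (1 − e^(−t/τ)) = 8.96 × (1 − e^−0.473) = 3.38 K.

3.38 K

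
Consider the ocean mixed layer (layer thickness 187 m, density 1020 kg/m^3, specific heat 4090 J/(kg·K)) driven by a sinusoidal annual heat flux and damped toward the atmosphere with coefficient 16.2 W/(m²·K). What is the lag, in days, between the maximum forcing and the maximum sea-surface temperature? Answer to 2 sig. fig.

85 days

Areal heat capacity C = ρ c_p D = 1020 × 4090 × 187 = 7.80×10^8 J/(m^2 K).
ω = 2π / 3.15×10^7 s = 1.99×10^-7 s⁻¹.
Phase lag φ = arctan(Cω/λ) = arctan(155/16.2) = 1.47 rad.
Time lag = φ / ω = 1.47 / 1.99×10^-7 = 7.36×10^6 s = 85.2 days.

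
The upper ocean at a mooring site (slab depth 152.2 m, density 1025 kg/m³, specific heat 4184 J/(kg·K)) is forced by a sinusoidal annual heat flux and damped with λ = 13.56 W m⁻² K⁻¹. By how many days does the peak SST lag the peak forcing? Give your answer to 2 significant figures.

Areal heat capacity C = ρ c_p D = 1025 × 4184 × 152.2 = 6.53×10^8 J/(m²·K).
ω = 2π / 3.15×10^7 s = 1.99×10^-7 s⁻¹.
Phase lag φ = arctan(Cω/λ) = arctan(130/13.56) = 1.47 rad.
Time lag = φ / ω = 1.47 / 1.99×10^-7 = 7.36×10^6 s = 85.2 days.

85 days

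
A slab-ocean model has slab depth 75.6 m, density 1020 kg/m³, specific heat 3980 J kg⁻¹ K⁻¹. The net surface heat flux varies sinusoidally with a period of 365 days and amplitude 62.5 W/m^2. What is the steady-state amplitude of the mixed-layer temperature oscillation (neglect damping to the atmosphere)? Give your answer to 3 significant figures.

1.02 K

Areal heat capacity C = ρ c_p D = 1020 × 3980 × 75.6 = 3.07×10^8 J/(m^2 K).
Angular frequency ω = 2π / T = 2π / 3.15×10^7 s = 1.99×10^-7 s⁻¹.
Cω = 3.07×10^8 × 1.99×10^-7 = 61.1 W/(m²·K).
Amplitude A = F₀ / (Cω) = 62.5 / 61.1 = 1.02 K.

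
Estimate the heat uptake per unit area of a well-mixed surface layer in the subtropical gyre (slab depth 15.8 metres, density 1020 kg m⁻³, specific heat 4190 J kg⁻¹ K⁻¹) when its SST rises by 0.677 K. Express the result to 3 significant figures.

4.57×10^7

Areal heat capacity C = ρ c_p D = 1020 × 4190 × 15.8 = 6.75×10^7 J m⁻² K⁻¹.
ΔQ = C ΔT = 6.75×10^7 × 0.677 = 4.57×10^7 J/m².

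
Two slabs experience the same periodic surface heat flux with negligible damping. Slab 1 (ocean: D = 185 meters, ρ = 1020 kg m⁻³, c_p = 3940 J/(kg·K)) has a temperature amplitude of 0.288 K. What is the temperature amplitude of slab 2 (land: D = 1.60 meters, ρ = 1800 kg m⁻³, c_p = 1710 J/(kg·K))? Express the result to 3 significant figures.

C_ocean = 7.43×10^8 J/(m²·K); C_land = 4.92×10^6 J/(m²·K).
A ∝ 1/C ⇒ A_land = A_ocean × C_ocean/C_land = 0.288 × 151 = 43.5 K.

43.5 K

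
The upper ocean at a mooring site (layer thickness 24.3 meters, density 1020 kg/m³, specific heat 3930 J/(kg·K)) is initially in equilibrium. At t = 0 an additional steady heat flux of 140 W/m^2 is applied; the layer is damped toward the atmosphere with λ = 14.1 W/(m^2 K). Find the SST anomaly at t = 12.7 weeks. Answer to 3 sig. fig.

6.66 K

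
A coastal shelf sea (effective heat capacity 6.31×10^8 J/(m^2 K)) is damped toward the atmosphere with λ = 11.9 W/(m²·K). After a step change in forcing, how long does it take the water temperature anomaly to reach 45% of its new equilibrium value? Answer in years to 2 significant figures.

1.0 years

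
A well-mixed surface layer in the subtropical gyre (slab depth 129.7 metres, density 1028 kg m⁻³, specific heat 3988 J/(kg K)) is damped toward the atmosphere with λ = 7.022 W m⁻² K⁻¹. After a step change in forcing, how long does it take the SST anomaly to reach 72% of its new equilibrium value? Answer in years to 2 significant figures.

3.1 years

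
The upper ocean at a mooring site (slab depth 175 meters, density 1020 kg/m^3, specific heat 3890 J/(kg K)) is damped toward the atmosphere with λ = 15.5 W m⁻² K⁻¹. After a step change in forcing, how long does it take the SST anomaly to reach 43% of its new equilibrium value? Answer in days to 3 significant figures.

Areal heat capacity C = ρ c_p D = 1020 × 3890 × 175 = 6.94×10^8 J/(m^2 K).
τ = C / λ = 6.94×10^8 / 15.5 = 4.48×10^7 s.
Fraction reached: 1 − e^(−t/τ) = 0.43 ⇒ t = −τ ln(1 − 0.43) = τ × 0.562.
t = 2.52×10^7 s = 291 days.

291 days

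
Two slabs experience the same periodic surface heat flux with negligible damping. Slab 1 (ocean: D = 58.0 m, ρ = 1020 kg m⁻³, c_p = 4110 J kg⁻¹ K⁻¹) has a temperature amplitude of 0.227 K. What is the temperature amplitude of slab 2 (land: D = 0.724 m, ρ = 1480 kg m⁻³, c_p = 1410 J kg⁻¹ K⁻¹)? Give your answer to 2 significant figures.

C_ocean = 2.43×10^8 J/(m²·K); C_land = 1.51×10^6 J/(m²·K).
A ∝ 1/C ⇒ A_land = A_ocean × C_ocean/C_land = 0.227 × 161 = 36.5 K.

37 K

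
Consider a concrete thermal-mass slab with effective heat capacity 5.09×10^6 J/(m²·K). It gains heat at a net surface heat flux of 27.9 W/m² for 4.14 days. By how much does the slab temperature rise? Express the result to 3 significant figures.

Areal heat capacity C = 5.09×10^6 J/(m²·K) (given).
Net heat input Q = F Δt = 27.9 × (4.14 days × 86400 s/day) = 9.98×10^6 J/m².
ΔT = Q / C = 9.98×10^6 / 5.09×10^6 = 1.96 K.

1.96 K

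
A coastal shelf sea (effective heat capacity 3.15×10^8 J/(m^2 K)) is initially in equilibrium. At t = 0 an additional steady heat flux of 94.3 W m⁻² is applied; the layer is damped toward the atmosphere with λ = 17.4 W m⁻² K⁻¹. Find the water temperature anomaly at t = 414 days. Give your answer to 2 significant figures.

Areal heat capacity C = 3.15×10^8 J/(m^2 K) (given).
τ = C / λ = 3.15×10^8 / 17.4 = 1.81×10^7 s.
Equilibrium anomaly ΔT_eq = F / λ = 94.3 / 17.4 = 5.42 K.
t = 414 days = 3.58×10^7 s, so t/τ = 1.98.
ΔT(t) = ΔT_eq (1 − e^(−t/τ)) = 5.42 × (1 − e^−1.98) = 4.67 K.

4.7 K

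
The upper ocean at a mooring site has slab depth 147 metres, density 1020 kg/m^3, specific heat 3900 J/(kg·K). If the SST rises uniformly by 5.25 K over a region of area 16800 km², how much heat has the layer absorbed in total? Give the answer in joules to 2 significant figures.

Areal heat capacity C = ρ c_p D = 1020 × 3900 × 147 = 5.85×10^8 J m⁻² K⁻¹.
Heat per unit area: q = C ΔT = 5.85×10^8 × 5.25 = 3.07×10^9 J/m².
Total heat: Q = q × A = 3.07×10^9 × (16800 × 10⁶ m²) = 5.16×10^19 J.

5.2×10^19 J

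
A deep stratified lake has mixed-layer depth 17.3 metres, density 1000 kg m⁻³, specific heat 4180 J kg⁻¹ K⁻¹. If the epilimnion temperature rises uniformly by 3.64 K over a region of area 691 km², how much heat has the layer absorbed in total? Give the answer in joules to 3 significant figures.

1.82×10^17 J

Areal heat capacity C = ρ c_p D = 1000 × 4180 × 17.3 = 7.23×10^7 J/(m^2 K).
Heat per unit area: q = C ΔT = 7.23×10^7 × 3.64 = 2.63×10^8 J/m².
Total heat: Q = q × A = 2.63×10^8 × (691 × 10⁶ m²) = 1.82×10^17 J.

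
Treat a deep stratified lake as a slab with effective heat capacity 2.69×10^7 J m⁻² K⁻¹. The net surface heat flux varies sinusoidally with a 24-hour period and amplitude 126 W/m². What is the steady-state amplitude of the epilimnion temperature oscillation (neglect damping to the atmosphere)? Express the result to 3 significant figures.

0.0644 K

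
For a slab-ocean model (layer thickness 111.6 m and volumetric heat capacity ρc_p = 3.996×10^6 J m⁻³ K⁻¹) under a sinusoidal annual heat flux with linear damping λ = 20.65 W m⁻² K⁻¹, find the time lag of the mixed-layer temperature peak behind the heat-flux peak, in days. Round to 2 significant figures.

78 days

Areal heat capacity C = ρc_p × D = 3.996×10^6 × 111.6 = 4.46×10^8 J/(m^2 K).
ω = 2π / 3.15×10^7 s = 1.99×10^-7 s⁻¹.
Phase lag φ = arctan(Cω/λ) = arctan(88.9/20.65) = 1.34 rad.
Time lag = φ / ω = 1.34 / 1.99×10^-7 = 6.74×10^6 s = 78.0 days.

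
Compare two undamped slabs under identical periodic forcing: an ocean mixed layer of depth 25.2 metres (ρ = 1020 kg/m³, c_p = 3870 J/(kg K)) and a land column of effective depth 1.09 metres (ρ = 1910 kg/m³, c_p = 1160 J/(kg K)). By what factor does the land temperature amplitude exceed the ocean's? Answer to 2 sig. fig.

C_ocean = 1020 × 3870 × 25.2 = 9.95×10^7 J/(m²·K).
C_land = 1910 × 1160 × 1.09 = 2.42×10^6 J/(m²·K).
Undamped amplitude ∝ 1/C, so A_land/A_ocean = C_ocean/C_land = 41.2.

41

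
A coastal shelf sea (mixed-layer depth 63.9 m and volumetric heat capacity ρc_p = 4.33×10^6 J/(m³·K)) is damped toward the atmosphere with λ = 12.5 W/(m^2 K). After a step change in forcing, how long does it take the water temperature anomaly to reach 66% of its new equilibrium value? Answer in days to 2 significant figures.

Areal heat capacity C = ρc_p × D = 4.33×10^6 × 63.9 = 2.77×10^8 J/(m²·K).
τ = C / λ = 2.77×10^8 / 12.5 = 2.21×10^7 s.
Fraction reached: 1 − e^(−t/τ) = 0.66 ⇒ t = −τ ln(1 − 0.66) = τ × 1.08.
t = 2.39×10^7 s = 276 days.

280 days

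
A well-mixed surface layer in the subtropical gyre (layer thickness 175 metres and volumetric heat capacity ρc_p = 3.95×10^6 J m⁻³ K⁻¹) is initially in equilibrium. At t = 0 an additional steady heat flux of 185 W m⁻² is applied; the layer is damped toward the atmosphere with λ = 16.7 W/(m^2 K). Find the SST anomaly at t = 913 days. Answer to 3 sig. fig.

Areal heat capacity C = ρc_p × D = 3.95×10^6 × 175 = 6.91×10^8 J/(m^2 K).
τ = C / λ = 6.91×10^8 / 16.7 = 4.14×10^7 s.
Equilibrium anomaly ΔT_eq = F / λ = 185 / 16.7 = 11.1 K.
t = 913 days = 7.89×10^7 s, so t/τ = 1.91.
ΔT(t) = ΔT_eq (1 − e^(−t/τ)) = 11.1 × (1 − e^−1.91) = 9.43 K.

9.43 K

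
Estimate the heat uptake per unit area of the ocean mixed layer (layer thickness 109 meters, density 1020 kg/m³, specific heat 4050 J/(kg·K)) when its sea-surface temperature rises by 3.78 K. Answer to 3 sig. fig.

Areal heat capacity C = ρ c_p D = 1020 × 4050 × 109 = 4.50×10^8 J/(m^2 K).
ΔQ = C ΔT = 4.50×10^8 × 3.78 = 1.70×10^9 J/m².

1.70×10^9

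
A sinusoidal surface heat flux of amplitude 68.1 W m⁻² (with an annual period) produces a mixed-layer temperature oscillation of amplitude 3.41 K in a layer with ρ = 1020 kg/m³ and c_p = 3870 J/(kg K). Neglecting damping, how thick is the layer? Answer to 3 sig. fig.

ω = 2π / 3.15×10^7 s = 1.99×10^-7 s⁻¹.
Required C = F₀ / (A ω) = 68.1 / (3.41 × 1.99×10^-7) = 1.00×10^8 J/(m²·K).
D = C / (ρ c_p) = 1.00×10^8 / (1020 × 3870) = 25.4 m.

25.4 m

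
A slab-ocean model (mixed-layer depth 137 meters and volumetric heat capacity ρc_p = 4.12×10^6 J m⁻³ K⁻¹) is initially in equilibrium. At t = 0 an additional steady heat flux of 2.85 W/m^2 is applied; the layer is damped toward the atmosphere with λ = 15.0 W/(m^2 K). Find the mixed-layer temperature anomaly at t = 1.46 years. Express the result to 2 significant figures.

Areal heat capacity C = ρc_p × D = 4.12×10^6 × 137 = 5.64×10^8 J m⁻² K⁻¹.
τ = C / λ = 5.64×10^8 / 15.0 = 3.76×10^7 s.
Equilibrium anomaly ΔT_eq = F / λ = 2.85 / 15.0 = 0.190 K.
t = 1.46 years = 4.61×10^7 s, so t/τ = 1.22.
ΔT(t) = ΔT_eq (1 − e^(−t/τ)) = 0.190 × (1 − e^−1.22) = 0.134 K.

0.13 K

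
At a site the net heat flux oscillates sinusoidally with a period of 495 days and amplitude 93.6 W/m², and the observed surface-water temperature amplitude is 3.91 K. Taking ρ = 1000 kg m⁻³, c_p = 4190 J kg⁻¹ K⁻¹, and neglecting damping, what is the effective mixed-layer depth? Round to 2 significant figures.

39 m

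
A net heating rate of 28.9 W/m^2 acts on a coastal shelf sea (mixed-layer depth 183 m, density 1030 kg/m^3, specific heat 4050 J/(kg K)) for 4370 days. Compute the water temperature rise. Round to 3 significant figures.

Areal heat capacity C = ρ c_p D = 1030 × 4050 × 183 = 7.63×10^8 J m⁻² K⁻¹.
Net heat input Q = F Δt = 28.9 × (4370 days × 86400 s/day) = 1.09×10^10 J/m².
ΔT = Q / C = 1.09×10^10 / 7.63×10^8 = 14.3 K.

14.3 K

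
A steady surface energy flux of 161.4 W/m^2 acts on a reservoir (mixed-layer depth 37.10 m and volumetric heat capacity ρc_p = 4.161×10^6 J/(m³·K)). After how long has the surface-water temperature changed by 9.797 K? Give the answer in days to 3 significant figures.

108 days

Areal heat capacity C = ρc_p × D = 4.161×10^6 × 37.10 = 1.54×10^8 J m⁻² K⁻¹.
Time required: Δt = C ΔT / F = 1.54×10^8 × 9.797 / 161.4 = 9.37×10^6 s.
In days: 9.37×10^6 s / (86400 s/day) = 108 days.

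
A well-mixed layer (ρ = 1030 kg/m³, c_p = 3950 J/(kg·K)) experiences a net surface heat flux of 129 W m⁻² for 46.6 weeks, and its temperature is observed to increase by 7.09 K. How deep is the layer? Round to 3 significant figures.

Heat input Q = F Δt = 129 × 2.82×10^7 s = 3.64×10^9 J/m².
Required areal heat capacity C = Q / ΔT = 5.13×10^8 J/(m²·K).
Depth D = C / (ρ c_p) = 5.13×10^8 / (1030 × 3950) = 126 m.

126 m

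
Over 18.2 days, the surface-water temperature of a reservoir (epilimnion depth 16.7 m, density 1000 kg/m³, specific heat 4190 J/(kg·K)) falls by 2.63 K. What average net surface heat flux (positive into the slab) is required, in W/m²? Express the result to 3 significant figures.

-117

Areal heat capacity C = ρ c_p D = 1000 × 4190 × 16.7 = 7.00×10^7 J/(m^2 K).
Required heat per unit area: Q = C ΔT = 7.00×10^7 × -2.63 = -1.84×10^8 J/m².
Flux F = Q / Δt = -1.84×10^8 / 1.57×10^6 s = -117 W/m².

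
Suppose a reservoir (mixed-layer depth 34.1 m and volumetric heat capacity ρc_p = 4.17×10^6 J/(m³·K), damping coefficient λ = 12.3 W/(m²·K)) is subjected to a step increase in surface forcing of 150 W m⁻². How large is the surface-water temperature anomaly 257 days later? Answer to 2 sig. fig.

10 K

Areal heat capacity C = ρc_p × D = 4.17×10^6 × 34.1 = 1.42×10^8 J m⁻² K⁻¹.
τ = C / λ = 1.42×10^8 / 12.3 = 1.16×10^7 s.
Equilibrium anomaly ΔT_eq = F / λ = 150 / 12.3 = 12.2 K.
t = 257 days = 2.22×10^7 s, so t/τ = 1.92.
ΔT(t) = ΔT_eq (1 − e^(−t/τ)) = 12.2 × (1 − e^−1.92) = 10.4 K.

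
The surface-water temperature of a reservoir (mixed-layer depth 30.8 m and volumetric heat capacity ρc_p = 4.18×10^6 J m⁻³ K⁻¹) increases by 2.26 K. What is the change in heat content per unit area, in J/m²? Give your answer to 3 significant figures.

2.91×10^8

Areal heat capacity C = ρc_p × D = 4.18×10^6 × 30.8 = 1.29×10^8 J/(m^2 K).
ΔQ = C ΔT = 1.29×10^8 × 2.26 = 2.91×10^8 J/m².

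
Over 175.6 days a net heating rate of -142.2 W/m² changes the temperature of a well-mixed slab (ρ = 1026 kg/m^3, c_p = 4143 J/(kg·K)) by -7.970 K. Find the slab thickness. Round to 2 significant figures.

64 m

Heat input Q = F Δt = -142.2 × 1.52×10^7 s = -2.16×10^9 J/m².
Required areal heat capacity C = Q / ΔT = 2.71×10^8 J/(m²·K).
Depth D = C / (ρ c_p) = 2.71×10^8 / (1026 × 4143) = 63.7 m.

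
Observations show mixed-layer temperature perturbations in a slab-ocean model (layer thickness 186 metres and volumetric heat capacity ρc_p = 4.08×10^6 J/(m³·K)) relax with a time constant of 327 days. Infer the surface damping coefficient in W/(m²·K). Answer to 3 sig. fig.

26.9

Areal heat capacity C = ρc_p × D = 4.08×10^6 × 186 = 7.59×10^8 J/(m^2 K).
τ = 327 days = 2.83×10^7 s.
λ = C / τ = 7.59×10^8 / 2.83×10^7 = 26.9 W/(m²·K).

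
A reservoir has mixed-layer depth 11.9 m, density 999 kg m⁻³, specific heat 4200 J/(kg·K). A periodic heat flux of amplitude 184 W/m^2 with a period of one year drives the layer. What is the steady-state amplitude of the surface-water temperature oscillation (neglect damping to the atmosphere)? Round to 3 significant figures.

18.5 K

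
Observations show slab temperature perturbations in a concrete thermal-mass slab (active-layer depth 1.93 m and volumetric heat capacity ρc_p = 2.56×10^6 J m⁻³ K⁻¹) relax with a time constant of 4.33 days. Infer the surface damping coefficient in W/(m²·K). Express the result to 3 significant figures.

Areal heat capacity C = ρc_p × D = 2.56×10^6 × 1.93 = 4.94×10^6 J m⁻² K⁻¹.
τ = 4.33 days = 3.74×10^5 s.
λ = C / τ = 4.94×10^6 / 3.74×10^5 = 13.2 W/(m²·K).

13.2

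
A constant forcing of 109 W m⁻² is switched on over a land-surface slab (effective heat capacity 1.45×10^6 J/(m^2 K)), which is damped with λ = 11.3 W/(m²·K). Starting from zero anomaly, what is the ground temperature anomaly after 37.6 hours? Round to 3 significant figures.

6.29 K

Areal heat capacity C = 1.45×10^6 J/(m^2 K) (given).
τ = C / λ = 1.45×10^6 / 11.3 = 1.28×10^5 s.
Equilibrium anomaly ΔT_eq = F / λ = 109 / 11.3 = 9.65 K.
t = 37.6 hours = 1.35×10^5 s, so t/τ = 1.05.
ΔT(t) = ΔT_eq (1 − e^(−t/τ)) = 9.65 × (1 − e^−1.05) = 6.29 K.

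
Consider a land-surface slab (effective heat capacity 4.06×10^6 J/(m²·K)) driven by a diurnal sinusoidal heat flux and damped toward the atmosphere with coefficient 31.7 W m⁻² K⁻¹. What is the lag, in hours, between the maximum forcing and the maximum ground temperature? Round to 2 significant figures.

Areal heat capacity C = 4.06×10^6 J/(m²·K) (given).
ω = 2π / 86400 s = 7.27×10^-5 s⁻¹.
Phase lag φ = arctan(Cω/λ) = arctan(295/31.7) = 1.46 rad.
Time lag = φ / ω = 1.46 / 7.27×10^-5 = 20100 s = 5.59 hours.

5.6 hours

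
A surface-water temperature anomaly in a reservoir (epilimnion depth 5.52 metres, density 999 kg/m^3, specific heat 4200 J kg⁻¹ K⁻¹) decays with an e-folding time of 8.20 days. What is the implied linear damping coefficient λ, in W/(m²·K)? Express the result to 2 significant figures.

Areal heat capacity C = ρ c_p D = 999 × 4200 × 5.52 = 2.32×10^7 J/(m²·K).
τ = 8.20 days = 7.08×10^5 s.
λ = C / τ = 2.32×10^7 / 7.08×10^5 = 32.7 W/(m²·K).

33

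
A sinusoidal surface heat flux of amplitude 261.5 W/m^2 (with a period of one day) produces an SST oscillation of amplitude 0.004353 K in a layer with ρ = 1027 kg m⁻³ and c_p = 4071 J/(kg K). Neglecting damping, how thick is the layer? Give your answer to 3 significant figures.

ω = 2π / 86400 s = 7.27×10^-5 s⁻¹.
Required C = F₀ / (A ω) = 261.5 / (0.004353 × 7.27×10^-5) = 8.26×10^8 J/(m²·K).
D = C / (ρ c_p) = 8.26×10^8 / (1027 × 4071) = 198 m.

198 m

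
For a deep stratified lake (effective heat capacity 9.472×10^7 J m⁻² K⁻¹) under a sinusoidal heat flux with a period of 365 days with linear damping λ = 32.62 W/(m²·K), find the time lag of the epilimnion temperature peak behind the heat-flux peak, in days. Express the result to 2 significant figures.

Areal heat capacity C = 9.472×10^7 J m⁻² K⁻¹ (given).
ω = 2π / 3.15×10^7 s = 1.99×10^-7 s⁻¹.
Phase lag φ = arctan(Cω/λ) = arctan(18.9/32.62) = 0.524 rad.
Time lag = φ / ω = 0.524 / 1.99×10^-7 = 2.63×10^6 s = 30.5 days.

30 days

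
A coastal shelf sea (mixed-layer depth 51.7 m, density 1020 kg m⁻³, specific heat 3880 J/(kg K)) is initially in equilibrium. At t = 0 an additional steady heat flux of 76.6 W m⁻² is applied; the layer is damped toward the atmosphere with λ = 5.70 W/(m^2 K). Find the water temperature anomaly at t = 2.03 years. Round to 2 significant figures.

11 K

Areal heat capacity C = ρ c_p D = 1020 × 3880 × 51.7 = 2.05×10^8 J m⁻² K⁻¹.
τ = C / λ = 2.05×10^8 / 5.70 = 3.59×10^7 s.
Equilibrium anomaly ΔT_eq = F / λ = 76.6 / 5.70 = 13.4 K.
t = 2.03 years = 6.41×10^7 s, so t/τ = 1.78.
ΔT(t) = ΔT_eq (1 − e^(−t/τ)) = 13.4 × (1 − e^−1.78) = 11.2 K.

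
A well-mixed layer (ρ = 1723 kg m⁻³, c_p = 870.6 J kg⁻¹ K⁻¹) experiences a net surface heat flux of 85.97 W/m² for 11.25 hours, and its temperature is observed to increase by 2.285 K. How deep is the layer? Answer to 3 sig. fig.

Heat input Q = F Δt = 85.97 × 40500 s = 3.48×10^6 J/m².
Required areal heat capacity C = Q / ΔT = 1.52×10^6 J/(m²·K).
Depth D = C / (ρ c_p) = 1.52×10^6 / (1723 × 870.6) = 1.02 m.

1.02 m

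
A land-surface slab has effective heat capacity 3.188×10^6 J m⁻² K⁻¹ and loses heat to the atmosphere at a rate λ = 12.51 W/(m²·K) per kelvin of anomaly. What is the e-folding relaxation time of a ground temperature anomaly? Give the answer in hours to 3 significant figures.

70.8 hours

Areal heat capacity C = 3.188×10^6 J m⁻² K⁻¹ (given).
Relaxation time τ = C / λ = 3.19×10^6 / 12.51 = 2.55×10^5 s.
In hours: 2.55×10^5 s / (3600 s/hour) = 70.8 hours.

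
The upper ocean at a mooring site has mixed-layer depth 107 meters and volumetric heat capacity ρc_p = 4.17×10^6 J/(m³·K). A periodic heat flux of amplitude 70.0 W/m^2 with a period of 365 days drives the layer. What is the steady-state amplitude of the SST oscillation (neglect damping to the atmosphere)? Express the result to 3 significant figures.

Areal heat capacity C = ρc_p × D = 4.17×10^6 × 107 = 4.46×10^8 J m⁻² K⁻¹.
Angular frequency ω = 2π / T = 2π / 3.15×10^7 s = 1.99×10^-7 s⁻¹.
Cω = 4.46×10^8 × 1.99×10^-7 = 88.9 W/(m²·K).
Amplitude A = F₀ / (Cω) = 70.0 / 88.9 = 0.787 K.

0.787 K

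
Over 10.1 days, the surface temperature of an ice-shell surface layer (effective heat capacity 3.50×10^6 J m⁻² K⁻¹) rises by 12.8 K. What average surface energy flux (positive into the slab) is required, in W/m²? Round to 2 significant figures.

51

Areal heat capacity C = 3.50×10^6 J m⁻² K⁻¹ (given).
Required heat per unit area: Q = C ΔT = 3.50×10^6 × 12.8 = 4.48×10^7 J/m².
Flux F = Q / Δt = 4.48×10^7 / 8.73×10^5 s = 51.3 W/m².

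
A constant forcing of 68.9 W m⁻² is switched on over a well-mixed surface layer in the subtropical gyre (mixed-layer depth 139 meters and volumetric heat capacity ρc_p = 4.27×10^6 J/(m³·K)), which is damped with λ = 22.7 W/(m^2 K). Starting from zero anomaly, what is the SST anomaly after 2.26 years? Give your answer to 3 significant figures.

2.84 K

Areal heat capacity C = ρc_p × D = 4.27×10^6 × 139 = 5.94×10^8 J/(m^2 K).
τ = C / λ = 5.94×10^8 / 22.7 = 2.61×10^7 s.
Equilibrium anomaly ΔT_eq = F / λ = 68.9 / 22.7 = 3.04 K.
t = 2.26 years = 7.13×10^7 s, so t/τ = 2.73.
ΔT(t) = ΔT_eq (1 − e^(−t/τ)) = 3.04 × (1 − e^−2.73) = 2.84 K.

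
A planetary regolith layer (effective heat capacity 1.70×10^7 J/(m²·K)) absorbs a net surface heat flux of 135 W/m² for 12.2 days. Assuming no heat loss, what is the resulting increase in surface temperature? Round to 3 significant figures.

8.37 K

Areal heat capacity C = 1.70×10^7 J/(m²·K) (given).
Net heat input Q = F Δt = 135 × (12.2 days × 86400 s/day) = 1.42×10^8 J/m².
ΔT = Q / C = 1.42×10^8 / 1.70×10^7 = 8.37 K.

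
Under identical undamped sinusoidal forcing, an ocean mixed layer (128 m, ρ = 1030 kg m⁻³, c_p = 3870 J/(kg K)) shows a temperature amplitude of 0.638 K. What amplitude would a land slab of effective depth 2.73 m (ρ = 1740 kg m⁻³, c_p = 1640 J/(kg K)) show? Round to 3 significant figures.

41.8 K

C_ocean = 5.10×10^8 J/(m²·K); C_land = 7.79×10^6 J/(m²·K).
A ∝ 1/C ⇒ A_land = A_ocean × C_ocean/C_land = 0.638 × 65.5 = 41.8 K.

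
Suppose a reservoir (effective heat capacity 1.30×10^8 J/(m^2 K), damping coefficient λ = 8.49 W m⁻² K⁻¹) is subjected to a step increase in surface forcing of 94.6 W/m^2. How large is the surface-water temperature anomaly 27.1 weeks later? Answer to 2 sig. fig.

Areal heat capacity C = 1.30×10^8 J/(m^2 K) (given).
τ = C / λ = 1.30×10^8 / 8.49 = 1.53×10^7 s.
Equilibrium anomaly ΔT_eq = F / λ = 94.6 / 8.49 = 11.1 K.
t = 27.1 weeks = 1.64×10^7 s, so t/τ = 1.07.
ΔT(t) = ΔT_eq (1 − e^(−t/τ)) = 11.1 × (1 − e^−1.07) = 7.32 K.

7.3 K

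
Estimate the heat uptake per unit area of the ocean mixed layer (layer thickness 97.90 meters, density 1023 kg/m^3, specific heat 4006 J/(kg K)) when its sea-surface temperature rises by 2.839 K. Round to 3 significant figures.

1.14×10^9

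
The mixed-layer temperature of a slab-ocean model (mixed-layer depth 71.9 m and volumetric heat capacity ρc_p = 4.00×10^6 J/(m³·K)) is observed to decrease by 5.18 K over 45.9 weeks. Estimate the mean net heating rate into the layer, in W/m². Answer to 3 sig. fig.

Areal heat capacity C = ρc_p × D = 4.00×10^6 × 71.9 = 2.88×10^8 J/(m^2 K).
Required heat per unit area: Q = C ΔT = 2.88×10^8 × -5.18 = -1.49×10^9 J/m².
Flux F = Q / Δt = -1.49×10^9 / 2.78×10^7 s = -53.7 W/m².

-53.7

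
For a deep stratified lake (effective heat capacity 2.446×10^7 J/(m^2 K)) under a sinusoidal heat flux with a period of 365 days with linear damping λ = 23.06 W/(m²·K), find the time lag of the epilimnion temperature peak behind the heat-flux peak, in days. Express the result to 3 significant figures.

Areal heat capacity C = 2.446×10^7 J/(m^2 K) (given).
ω = 2π / 3.15×10^7 s = 1.99×10^-7 s⁻¹.
Phase lag φ = arctan(Cω/λ) = arctan(4.87/23.06) = 0.208 rad.
Time lag = φ / ω = 0.208 / 1.99×10^-7 = 1.05×10^6 s = 12.1 days.

12.1 days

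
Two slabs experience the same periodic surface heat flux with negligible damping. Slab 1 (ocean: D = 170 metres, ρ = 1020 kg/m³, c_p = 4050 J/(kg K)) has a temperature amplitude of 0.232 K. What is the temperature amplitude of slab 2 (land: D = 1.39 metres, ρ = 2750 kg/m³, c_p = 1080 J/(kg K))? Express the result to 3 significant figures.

C_ocean = 7.02×10^8 J/(m²·K); C_land = 4.13×10^6 J/(m²·K).
A ∝ 1/C ⇒ A_land = A_ocean × C_ocean/C_land = 0.232 × 170 = 39.5 K.

39.5 K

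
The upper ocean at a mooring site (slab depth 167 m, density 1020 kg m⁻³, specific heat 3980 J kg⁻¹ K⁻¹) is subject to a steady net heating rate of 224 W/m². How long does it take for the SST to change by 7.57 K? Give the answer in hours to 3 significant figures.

6360 hours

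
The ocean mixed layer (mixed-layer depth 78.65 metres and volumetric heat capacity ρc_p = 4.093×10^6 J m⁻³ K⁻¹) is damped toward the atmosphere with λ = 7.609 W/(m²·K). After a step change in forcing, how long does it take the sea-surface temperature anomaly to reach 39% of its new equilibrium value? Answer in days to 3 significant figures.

Areal heat capacity C = ρc_p × D = 4.093×10^6 × 78.65 = 3.22×10^8 J m⁻² K⁻¹.
τ = C / λ = 3.22×10^8 / 7.609 = 4.23×10^7 s.
Fraction reached: 1 − e^(−t/τ) = 0.39 ⇒ t = −τ ln(1 − 0.39) = τ × 0.494.
t = 2.09×10^7 s = 242 days.

242 days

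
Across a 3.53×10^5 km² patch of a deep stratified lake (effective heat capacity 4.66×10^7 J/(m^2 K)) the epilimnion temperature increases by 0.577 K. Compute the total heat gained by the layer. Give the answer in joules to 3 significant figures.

9.49×10^18 J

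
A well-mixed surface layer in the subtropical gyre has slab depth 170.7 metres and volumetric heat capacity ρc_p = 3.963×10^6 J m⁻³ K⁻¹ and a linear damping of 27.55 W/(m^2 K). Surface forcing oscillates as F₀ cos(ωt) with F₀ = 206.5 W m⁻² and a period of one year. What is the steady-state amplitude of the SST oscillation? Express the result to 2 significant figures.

1.5 K

Areal heat capacity C = ρc_p × D = 3.963×10^6 × 170.7 = 6.76×10^8 J/(m^2 K).
Angular frequency ω = 2π / T = 2π / 3.15×10^7 s = 1.99×10^-7 s⁻¹.
√((Cω)² + λ²) = √((135)² + 27.55²) = 138 W/(m²·K).
Amplitude A = F₀ / √((Cω)²+λ²) = 206.5 / 138 = 1.50 K.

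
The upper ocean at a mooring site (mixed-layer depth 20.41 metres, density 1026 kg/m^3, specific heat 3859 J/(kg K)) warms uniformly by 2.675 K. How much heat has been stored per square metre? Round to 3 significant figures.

2.16×10^8

Areal heat capacity C = ρ c_p D = 1026 × 3859 × 20.41 = 8.08×10^7 J/(m²·K).
ΔQ = C ΔT = 8.08×10^7 × 2.675 = 2.16×10^8 J/m².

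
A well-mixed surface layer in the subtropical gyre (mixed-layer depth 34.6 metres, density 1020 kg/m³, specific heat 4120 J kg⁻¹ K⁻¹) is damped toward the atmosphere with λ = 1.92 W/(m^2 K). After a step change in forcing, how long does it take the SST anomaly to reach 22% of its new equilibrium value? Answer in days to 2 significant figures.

Areal heat capacity C = ρ c_p D = 1020 × 4120 × 34.6 = 1.45×10^8 J/(m²·K).
τ = C / λ = 1.45×10^8 / 1.92 = 7.57×10^7 s.
Fraction reached: 1 − e^(−t/τ) = 0.22 ⇒ t = −τ ln(1 − 0.22) = τ × 0.248.
t = 1.88×10^7 s = 218 days.

220 days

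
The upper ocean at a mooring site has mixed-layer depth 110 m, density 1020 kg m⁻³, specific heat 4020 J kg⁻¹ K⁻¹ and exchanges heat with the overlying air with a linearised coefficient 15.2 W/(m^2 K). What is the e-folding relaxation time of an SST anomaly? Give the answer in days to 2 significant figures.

Areal heat capacity C = ρ c_p D = 1020 × 4020 × 110 = 4.51×10^8 J/(m^2 K).
Relaxation time τ = C / λ = 4.51×10^8 / 15.2 = 2.97×10^7 s.
In days: 2.97×10^7 s / (86400 s/day) = 343 days.

340 days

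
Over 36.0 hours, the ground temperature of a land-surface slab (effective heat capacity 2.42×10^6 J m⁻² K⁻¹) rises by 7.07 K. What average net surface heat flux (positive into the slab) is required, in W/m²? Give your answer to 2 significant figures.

130

Areal heat capacity C = 2.42×10^6 J m⁻² K⁻¹ (given).
Required heat per unit area: Q = C ΔT = 2.42×10^6 × 7.07 = 1.71×10^7 J/m².
Flux F = Q / Δt = 1.71×10^7 / 1.30×10^5 s = 132 W/m².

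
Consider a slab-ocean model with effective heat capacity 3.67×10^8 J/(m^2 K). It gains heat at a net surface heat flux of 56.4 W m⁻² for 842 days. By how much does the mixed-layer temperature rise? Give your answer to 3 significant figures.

11.2 K

Areal heat capacity C = 3.67×10^8 J/(m^2 K) (given).
Net heat input Q = F Δt = 56.4 × (842 days × 86400 s/day) = 4.10×10^9 J/m².
ΔT = Q / C = 4.10×10^9 / 3.67×10^8 = 11.2 K.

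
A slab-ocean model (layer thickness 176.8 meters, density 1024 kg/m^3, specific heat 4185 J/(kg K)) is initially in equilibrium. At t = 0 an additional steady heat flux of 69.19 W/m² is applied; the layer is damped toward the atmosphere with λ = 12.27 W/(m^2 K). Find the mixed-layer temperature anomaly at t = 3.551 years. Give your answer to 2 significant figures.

Areal heat capacity C = ρ c_p D = 1024 × 4185 × 176.8 = 7.58×10^8 J m⁻² K⁻¹.
τ = C / λ = 7.58×10^8 / 12.27 = 6.17×10^7 s.
Equilibrium anomaly ΔT_eq = F / λ = 69.19 / 12.27 = 5.64 K.
t = 3.551 years = 1.12×10^8 s, so t/τ = 1.81.
ΔT(t) = ΔT_eq (1 − e^(−t/τ)) = 5.64 × (1 − e^−1.81) = 4.72 K.

4.7 K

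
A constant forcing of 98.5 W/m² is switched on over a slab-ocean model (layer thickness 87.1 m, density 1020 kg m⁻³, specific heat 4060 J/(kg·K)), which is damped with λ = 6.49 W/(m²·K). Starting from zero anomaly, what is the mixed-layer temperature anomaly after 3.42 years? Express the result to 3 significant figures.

Areal heat capacity C = ρ c_p D = 1020 × 4060 × 87.1 = 3.61×10^8 J/(m²·K).
τ = C / λ = 3.61×10^8 / 6.49 = 5.56×10^7 s.
Equilibrium anomaly ΔT_eq = F / λ = 98.5 / 6.49 = 15.2 K.
t = 3.42 years = 1.08×10^8 s, so t/τ = 1.94.
ΔT(t) = ΔT_eq (1 − e^(−t/τ)) = 15.2 × (1 − e^−1.94) = 13.0 K.

13.0 K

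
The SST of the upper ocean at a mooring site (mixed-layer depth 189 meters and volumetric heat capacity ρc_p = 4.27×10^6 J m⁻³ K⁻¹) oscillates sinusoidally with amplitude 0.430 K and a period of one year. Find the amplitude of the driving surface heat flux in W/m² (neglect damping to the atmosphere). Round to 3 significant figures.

Areal heat capacity C = ρc_p × D = 4.27×10^6 × 189 = 8.07×10^8 J/(m^2 K).
ω = 2π / 3.15×10^7 s = 1.99×10^-7 s⁻¹.
Cω = 8.07×10^8 × 1.99×10^-7 = 161 W/(m²·K).
F₀ = A × Cω = 0.430 × 161 = 69.1 W/m².

69.1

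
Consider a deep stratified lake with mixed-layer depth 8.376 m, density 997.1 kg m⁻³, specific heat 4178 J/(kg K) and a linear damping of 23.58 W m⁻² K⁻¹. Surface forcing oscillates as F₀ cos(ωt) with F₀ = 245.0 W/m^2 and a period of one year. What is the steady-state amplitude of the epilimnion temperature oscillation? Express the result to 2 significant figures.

Areal heat capacity C = ρ c_p D = 997.1 × 4178 × 8.376 = 3.49×10^7 J m⁻² K⁻¹.
Angular frequency ω = 2π / T = 2π / 3.15×10^7 s = 1.99×10^-7 s⁻¹.
√((Cω)² + λ²) = √((6.95)² + 23.58²) = 24.6 W/(m²·K).
Amplitude A = F₀ / √((Cω)²+λ²) = 245.0 / 24.6 = 9.97 K.

10 K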